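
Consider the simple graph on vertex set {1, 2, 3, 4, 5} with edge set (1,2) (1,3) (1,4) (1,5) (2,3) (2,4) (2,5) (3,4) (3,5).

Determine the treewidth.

A width-3 tree decomposition is:
Bags: B1 = {1, 2, 3, 5}  B2 = {1, 2, 3, 4}
Tree: B1–B2
Each bag holds 4 vertices, so the decomposition has width 3, which upper-bounds the treewidth. Conversely, {1, 2, 3, 4} is a clique of size 4, and the vertices of any clique must share a bag in every tree decomposition; so some bag has ≥ 4 vertices and tw(G) ≥ 3. Therefore the treewidth is 3.

3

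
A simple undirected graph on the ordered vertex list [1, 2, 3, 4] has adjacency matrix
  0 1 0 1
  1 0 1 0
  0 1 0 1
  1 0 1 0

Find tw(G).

A width-2 tree decomposition is:
Bags: B1 = {1, 2, 3}  B2 = {1, 3, 4}
Tree: B1–B2
Each bag holds 3 vertices, so the decomposition has width 2, which upper-bounds the treewidth. Since 1–2–3–4–1 is a cycle in G, G is not acyclic. Forests are exactly the graphs of treewidth ≤ 1, so tw(G) ≥ 2. Hence tw(G) = 2 exactly.

2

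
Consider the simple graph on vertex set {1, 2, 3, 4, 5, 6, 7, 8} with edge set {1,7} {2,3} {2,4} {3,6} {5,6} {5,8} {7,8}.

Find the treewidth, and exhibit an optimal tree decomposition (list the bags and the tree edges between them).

Treewidth 1.
Bags: B1 = {1, 7}  B2 = {7, 8}  B3 = {5, 8}  B4 = {5, 6}  B5 = {3, 6}  B6 = {2, 3}  B7 = {2, 4}
Tree: B1–B2, B2–B3, B3–B4, B4–B5, B5–B6, B6–B7

Each bag holds 2 vertices, so the decomposition has width 1, which upper-bounds the treewidth. Any graph with an edge has treewidth ≥ 1, and G has the edge 1–7. Therefore the treewidth is 1.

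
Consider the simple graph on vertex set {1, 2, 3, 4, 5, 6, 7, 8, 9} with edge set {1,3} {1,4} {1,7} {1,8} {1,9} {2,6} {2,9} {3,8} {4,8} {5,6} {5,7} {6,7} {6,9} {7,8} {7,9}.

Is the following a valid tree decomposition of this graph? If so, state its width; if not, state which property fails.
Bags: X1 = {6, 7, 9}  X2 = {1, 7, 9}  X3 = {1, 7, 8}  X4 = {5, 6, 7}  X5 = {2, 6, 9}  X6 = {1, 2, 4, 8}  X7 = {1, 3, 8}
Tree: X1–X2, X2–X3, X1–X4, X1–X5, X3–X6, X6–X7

A tree decomposition must satisfy three properties: every vertex lies in some bag; for every edge, both endpoints lie together in some bag; and for every vertex, the bags containing it form a connected subtree. Here bags containing vertex 2 are not connected in the tree, so the decomposition is invalid.

No — bags containing vertex 2 are not connected in the tree.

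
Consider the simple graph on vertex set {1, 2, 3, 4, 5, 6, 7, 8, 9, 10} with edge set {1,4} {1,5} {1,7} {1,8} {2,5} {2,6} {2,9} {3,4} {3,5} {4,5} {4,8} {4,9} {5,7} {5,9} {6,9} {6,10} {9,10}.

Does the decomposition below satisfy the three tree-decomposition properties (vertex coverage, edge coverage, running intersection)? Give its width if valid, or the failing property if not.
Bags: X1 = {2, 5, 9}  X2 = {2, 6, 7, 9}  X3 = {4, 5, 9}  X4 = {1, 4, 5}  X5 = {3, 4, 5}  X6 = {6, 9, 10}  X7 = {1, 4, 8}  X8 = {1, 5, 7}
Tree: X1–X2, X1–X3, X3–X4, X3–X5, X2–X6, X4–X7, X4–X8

A tree decomposition must satisfy three properties: every vertex lies in some bag; for every edge, both endpoints lie together in some bag; and for every vertex, the bags containing it form a connected subtree. Here bags containing vertex 7 are not connected in the tree, so the decomposition is invalid.

No — bags containing vertex 7 are not connected in the tree.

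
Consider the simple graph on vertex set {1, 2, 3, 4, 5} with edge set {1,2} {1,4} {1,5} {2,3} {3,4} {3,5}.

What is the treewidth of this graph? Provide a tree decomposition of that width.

Each bag holds 3 vertices, so the decomposition has width 2, which upper-bounds the treewidth. For the lower bound, G contains the cycle 4–3–2–1–4, so G is not a forest; only forests have treewidth ≤ 1, hence tw(G) ≥ 2. Hence tw(G) = 2 exactly.

Treewidth 2.
One such decomposition:
Bags: B1 = {1, 3, 4}  B2 = {1, 2, 3}  B3 = {1, 3, 5}
Tree: B1–B2, B2–B3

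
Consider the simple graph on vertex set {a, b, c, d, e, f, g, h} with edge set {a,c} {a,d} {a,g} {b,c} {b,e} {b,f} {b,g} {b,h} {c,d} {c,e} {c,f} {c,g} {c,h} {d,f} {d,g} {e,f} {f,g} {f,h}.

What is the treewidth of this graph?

A width-3 tree decomposition is:
Bags: B1 = {b, c, f, h}  B2 = {b, c, f, g}  B3 = {b, c, e, f}  B4 = {c, d, f, g}  B5 = {a, c, d, g}
Tree: B1–B2, B1–B3, B2–B4, B4–B5
Each bag holds 4 vertices, so the decomposition has width 3, which upper-bounds the treewidth. Conversely, {a, c, d, g} is a clique of size 4, and the vertices of any clique must share a bag in every tree decomposition; so some bag has ≥ 4 vertices and tw(G) ≥ 3. The upper and lower bounds meet at 3, so that is the treewidth.

3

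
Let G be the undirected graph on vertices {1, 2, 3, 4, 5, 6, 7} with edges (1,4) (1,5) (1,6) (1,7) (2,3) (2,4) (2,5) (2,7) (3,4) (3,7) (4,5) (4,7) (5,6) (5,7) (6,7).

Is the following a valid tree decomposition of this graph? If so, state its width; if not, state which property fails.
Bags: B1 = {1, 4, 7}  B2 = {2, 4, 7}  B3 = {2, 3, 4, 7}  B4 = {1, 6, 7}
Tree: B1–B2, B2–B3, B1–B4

A tree decomposition must satisfy three properties: every vertex lies in some bag; for every edge, both endpoints lie together in some bag; and for every vertex, the bags containing it form a connected subtree. Here vertex 5 appears in no bag, so the decomposition is invalid.

No — vertex 5 appears in no bag.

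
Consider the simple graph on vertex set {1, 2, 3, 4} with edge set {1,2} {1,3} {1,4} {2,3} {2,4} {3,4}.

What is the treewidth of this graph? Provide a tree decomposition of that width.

A single bag containing all 4 vertices is trivially a valid decomposition of width 3. On the other hand G contains the 4-clique {1, 2, 3, 4}. A clique must lie in a single bag of any decomposition, so no decomposition can have width below 3. The upper and lower bounds meet at 3, so that is the treewidth.

Treewidth 3.
Bags: B1 = {1, 2, 3, 4}
Tree: (single bag)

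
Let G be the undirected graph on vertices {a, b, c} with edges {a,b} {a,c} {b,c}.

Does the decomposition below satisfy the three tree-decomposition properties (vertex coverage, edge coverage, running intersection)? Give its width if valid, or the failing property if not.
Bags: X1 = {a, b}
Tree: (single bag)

No — vertex c appears in no bag.

A tree decomposition must satisfy three properties: every vertex lies in some bag; for every edge, both endpoints lie together in some bag; and for every vertex, the bags containing it form a connected subtree. Here vertex c appears in no bag, so the decomposition is invalid.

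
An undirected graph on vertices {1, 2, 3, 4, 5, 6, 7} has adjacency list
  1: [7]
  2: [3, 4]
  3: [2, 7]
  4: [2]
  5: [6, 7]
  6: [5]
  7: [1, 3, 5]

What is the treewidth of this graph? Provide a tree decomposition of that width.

Treewidth 1.
One such decomposition:
Bags: B1 = {5, 7}  B2 = {1, 7}  B3 = {3, 7}  B4 = {5, 6}  B5 = {2, 3}  B6 = {2, 4}
Tree: B1–B2, B1–B3, B1–B4, B3–B5, B5–B6

Every bag has size at most 2, so the width is 2 − 1 = 1 and tw(G) ≤ 1. Any graph with an edge has treewidth ≥ 1, and G has the edge 5–7. Hence tw(G) = 1 exactly.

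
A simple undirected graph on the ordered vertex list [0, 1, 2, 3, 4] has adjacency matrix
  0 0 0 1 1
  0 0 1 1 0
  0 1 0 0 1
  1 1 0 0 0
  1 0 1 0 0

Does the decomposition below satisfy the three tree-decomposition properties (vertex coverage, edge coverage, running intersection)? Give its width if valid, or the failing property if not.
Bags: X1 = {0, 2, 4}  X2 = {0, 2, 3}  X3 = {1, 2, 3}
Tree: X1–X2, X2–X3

Yes; width 2.

Every vertex of G appears in some bag (union = {0, 1, 2, 3, 4}); every edge is covered by a bag; and for each vertex v the set of bags containing v is connected in the bag tree. The decomposition is therefore valid. The largest bag has 3 vertices, so the width is 2.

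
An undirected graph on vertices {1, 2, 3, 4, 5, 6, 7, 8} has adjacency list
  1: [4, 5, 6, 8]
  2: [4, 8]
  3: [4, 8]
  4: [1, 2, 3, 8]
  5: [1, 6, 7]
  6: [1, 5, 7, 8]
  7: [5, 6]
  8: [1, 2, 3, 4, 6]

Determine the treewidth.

2

A width-2 tree decomposition is:
Bags: B1 = {1, 6, 8}  B2 = {1, 5, 6}  B3 = {1, 4, 8}  B4 = {2, 4, 8}  B5 = {5, 6, 7}  B6 = {3, 4, 8}
Tree: B1–B2, B1–B3, B3–B4, B2–B5, B4–B6
Every bag has size at most 3, so the width is 3 − 1 = 2 and tw(G) ≤ 2. On the other hand G contains the 3-clique {1, 4, 8}. A clique must lie in a single bag of any decomposition, so no decomposition can have width below 2. Hence tw(G) = 2 exactly.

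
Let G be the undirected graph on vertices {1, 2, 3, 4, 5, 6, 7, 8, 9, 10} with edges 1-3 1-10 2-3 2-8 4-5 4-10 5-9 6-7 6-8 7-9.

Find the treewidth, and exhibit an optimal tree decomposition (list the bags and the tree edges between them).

Treewidth 2.
One such decomposition:
Bags: B1 = {2, 3, 8}  B2 = {3, 6, 8}  B3 = {3, 6, 7}  B4 = {3, 7, 9}  B5 = {3, 5, 9}  B6 = {3, 4, 5}  B7 = {3, 4, 10}  B8 = {1, 3, 10}
Tree: B1–B2, B2–B3, B3–B4, B4–B5, B5–B6, B6–B7, B7–B8

The largest bag has 3 vertices, giving width 2; this decomposition certifies tw(G) ≤ 2. The edges 3–2–8–6–7–9–5–4–10–1–3 form a cycle, so G is not a tree and its treewidth is at least 2. Therefore the treewidth is 2.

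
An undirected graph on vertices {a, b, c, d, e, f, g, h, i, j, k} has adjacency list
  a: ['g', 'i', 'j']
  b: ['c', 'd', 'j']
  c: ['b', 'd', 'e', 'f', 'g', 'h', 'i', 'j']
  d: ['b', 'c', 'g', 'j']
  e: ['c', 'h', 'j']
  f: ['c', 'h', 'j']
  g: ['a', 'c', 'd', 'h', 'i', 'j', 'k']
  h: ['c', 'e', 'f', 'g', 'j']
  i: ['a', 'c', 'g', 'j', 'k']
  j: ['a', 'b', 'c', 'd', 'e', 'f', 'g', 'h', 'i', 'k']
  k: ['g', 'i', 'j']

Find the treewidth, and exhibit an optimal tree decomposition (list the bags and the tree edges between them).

The largest bag has 4 vertices, giving width 3; this decomposition certifies tw(G) ≤ 3. For the lower bound, the 4 vertices {c, d, g, j} are pairwise adjacent, and any tree decomposition puts a clique entirely inside one bag — forcing width ≥ 3. Hence tw(G) = 3 exactly.

Treewidth 3.
One such decomposition:
Bags: B1 = {c, e, h, j}  B2 = {c, g, h, j}  B3 = {c, d, g, j}  B4 = {b, c, d, j}  B5 = {c, f, h, j}  B6 = {c, g, i, j}  B7 = {a, g, i, j}  B8 = {g, i, j, k}
Tree: B1–B2, B2–B3, B3–B4, B1–B5, B2–B6, B6–B7, B6–B8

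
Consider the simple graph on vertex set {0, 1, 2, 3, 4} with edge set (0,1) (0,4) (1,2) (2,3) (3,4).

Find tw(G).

2

A width-2 tree decomposition is:
Bags: B1 = {0, 1, 2}  B2 = {0, 2, 4}  B3 = {2, 3, 4}
Tree: B1–B2, B2–B3
Each bag holds 3 vertices, so the decomposition has width 2, which upper-bounds the treewidth. Since 2–1–0–4–3–2 is a cycle in G, G is not acyclic. Forests are exactly the graphs of treewidth ≤ 1, so tw(G) ≥ 2. The upper and lower bounds meet at 2, so that is the treewidth.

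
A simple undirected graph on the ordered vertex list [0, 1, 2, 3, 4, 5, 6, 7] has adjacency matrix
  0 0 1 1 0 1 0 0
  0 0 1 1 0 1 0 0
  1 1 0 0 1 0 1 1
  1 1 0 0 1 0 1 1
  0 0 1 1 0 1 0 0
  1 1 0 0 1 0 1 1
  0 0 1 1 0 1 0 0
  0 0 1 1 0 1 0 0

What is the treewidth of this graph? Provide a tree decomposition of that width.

Each bag holds 4 vertices, so the decomposition has width 3, which upper-bounds the treewidth. For the lower bound: the 4 vertex sets {4,5}, {1,2}, {3}, {7} are disjoint, each induces a connected subgraph, and every pair is joined by at least one edge of G. Contracting each set to a single vertex therefore yields K_{4} as a minor, and since treewidth is minor-monotone, tw(G) ≥ tw(K_{4}) = 3. Combining the bounds, tw(G) = 3.

Treewidth 3.
One optimal decomposition is:
Bags: B1 = {2, 3, 4, 5}  B2 = {1, 2, 3, 5}  B3 = {2, 3, 5, 7}  B4 = {0, 2, 3, 5}  B5 = {2, 3, 5, 6}
Tree: B1–B2, B2–B3, B3–B4, B4–B5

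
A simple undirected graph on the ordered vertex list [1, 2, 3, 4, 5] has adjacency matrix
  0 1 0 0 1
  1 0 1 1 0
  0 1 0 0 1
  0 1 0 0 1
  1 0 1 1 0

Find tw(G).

2

A width-2 tree decomposition is:
Bags: B1 = {2, 3, 5}  B2 = {2, 4, 5}  B3 = {1, 2, 5}
Tree: B1–B2, B2–B3
The largest bag has 3 vertices, giving width 2; this decomposition certifies tw(G) ≤ 2. Since 5–3–2–4–5 is a cycle in G, G is not acyclic. Forests are exactly the graphs of treewidth ≤ 1, so tw(G) ≥ 2. The upper and lower bounds meet at 2, so that is the treewidth.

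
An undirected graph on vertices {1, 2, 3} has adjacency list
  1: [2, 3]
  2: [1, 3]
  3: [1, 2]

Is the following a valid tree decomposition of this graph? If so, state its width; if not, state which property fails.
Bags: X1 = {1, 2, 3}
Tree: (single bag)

Checking the three conditions: (i) the bags cover all of {1, 2, 3}; (ii) for each edge, some bag contains both endpoints; (iii) the bags containing any fixed vertex form a subtree. All hold, so the decomposition is valid with width 3 − 1 = 2.

Yes; width 2.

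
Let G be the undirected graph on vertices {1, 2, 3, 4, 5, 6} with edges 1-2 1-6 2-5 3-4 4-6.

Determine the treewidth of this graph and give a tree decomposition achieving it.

Each bag holds 2 vertices, so the decomposition has width 1, which upper-bounds the treewidth. G has an edge, so its treewidth is at least 1. Therefore the treewidth is 1.

Treewidth 1.
Bags: B1 = {2, 5}  B2 = {1, 2}  B3 = {1, 6}  B4 = {4, 6}  B5 = {3, 4}
Tree: B1–B2, B2–B3, B3–B4, B4–B5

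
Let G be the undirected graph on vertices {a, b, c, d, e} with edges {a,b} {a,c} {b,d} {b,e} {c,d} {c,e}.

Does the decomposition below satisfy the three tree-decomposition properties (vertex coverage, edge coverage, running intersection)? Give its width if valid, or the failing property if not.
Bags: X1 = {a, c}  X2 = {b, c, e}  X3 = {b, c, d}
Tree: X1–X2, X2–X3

No — edge (b,a) lies in no bag.

A tree decomposition must satisfy three properties: every vertex lies in some bag; for every edge, both endpoints lie together in some bag; and for every vertex, the bags containing it form a connected subtree. Here edge (b,a) lies in no bag, so the decomposition is invalid.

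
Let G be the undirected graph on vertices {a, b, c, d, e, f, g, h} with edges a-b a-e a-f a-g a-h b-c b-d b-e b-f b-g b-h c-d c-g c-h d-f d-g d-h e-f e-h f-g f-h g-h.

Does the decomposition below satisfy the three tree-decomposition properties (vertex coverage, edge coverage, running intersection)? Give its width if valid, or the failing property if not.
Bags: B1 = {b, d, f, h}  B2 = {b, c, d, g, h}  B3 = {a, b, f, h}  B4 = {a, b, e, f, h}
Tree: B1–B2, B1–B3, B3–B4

No — edge (g,f) lies in no bag.

A tree decomposition must satisfy three properties: every vertex lies in some bag; for every edge, both endpoints lie together in some bag; and for every vertex, the bags containing it form a connected subtree. Here edge (g,f) lies in no bag, so the decomposition is invalid.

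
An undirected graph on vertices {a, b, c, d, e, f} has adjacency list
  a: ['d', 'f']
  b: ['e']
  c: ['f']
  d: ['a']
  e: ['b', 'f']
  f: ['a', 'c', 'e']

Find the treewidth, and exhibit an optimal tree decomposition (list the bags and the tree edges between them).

Every bag has size at most 2, so the width is 2 − 1 = 1 and tw(G) ≤ 1. G has an edge, so its treewidth is at least 1. Hence tw(G) = 1 exactly.

Treewidth 1.
Bags: B1 = {e, f}  B2 = {b, e}  B3 = {a, f}  B4 = {c, f}  B5 = {a, d}
Tree: B1–B2, B1–B3, B1–B4, B3–B5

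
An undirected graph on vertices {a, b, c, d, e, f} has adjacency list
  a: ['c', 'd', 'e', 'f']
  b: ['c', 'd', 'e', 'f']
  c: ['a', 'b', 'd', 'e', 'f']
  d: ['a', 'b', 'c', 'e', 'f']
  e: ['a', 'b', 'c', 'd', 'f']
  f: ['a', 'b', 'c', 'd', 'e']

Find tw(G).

4

A width-4 tree decomposition is:
Bags: B1 = {b, c, d, e, f}  B2 = {a, c, d, e, f}
Tree: B1–B2
Every bag has size at most 5, so the width is 5 − 1 = 4 and tw(G) ≤ 4. On the other hand G contains the 5-clique {a, c, d, e, f}. A clique must lie in a single bag of any decomposition, so no decomposition can have width below 4. Hence tw(G) = 4 exactly.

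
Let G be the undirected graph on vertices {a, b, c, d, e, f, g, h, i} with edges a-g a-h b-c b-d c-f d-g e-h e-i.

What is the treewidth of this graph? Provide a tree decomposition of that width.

The largest bag has 2 vertices, giving width 1; this decomposition certifies tw(G) ≤ 1. Since G has at least one edge (e.g. f–c), it is not an edgeless graph, so tw(G) ≥ 1. The upper and lower bounds meet at 1, so that is the treewidth.

Treewidth 1.
One such decomposition:
Bags: B1 = {c, f}  B2 = {b, c}  B3 = {b, d}  B4 = {d, g}  B5 = {a, g}  B6 = {a, h}  B7 = {e, h}  B8 = {e, i}
Tree: B1–B2, B2–B3, B3–B4, B4–B5, B5–B6, B6–B7, B7–B8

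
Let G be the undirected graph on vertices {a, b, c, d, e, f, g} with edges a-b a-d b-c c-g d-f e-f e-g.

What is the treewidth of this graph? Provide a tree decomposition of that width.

Treewidth 2.
One optimal decomposition is:
Bags: B1 = {c, e, g}  B2 = {b, c, e}  B3 = {a, b, e}  B4 = {a, d, e}  B5 = {d, e, f}
Tree: B1–B2, B2–B3, B3–B4, B4–B5

The largest bag has 3 vertices, giving width 2; this decomposition certifies tw(G) ≤ 2. For the lower bound, G contains the cycle e–g–c–b–a–d–f–e, so G is not a forest; only forests have treewidth ≤ 1, hence tw(G) ≥ 2. The upper and lower bounds meet at 2, so that is the treewidth.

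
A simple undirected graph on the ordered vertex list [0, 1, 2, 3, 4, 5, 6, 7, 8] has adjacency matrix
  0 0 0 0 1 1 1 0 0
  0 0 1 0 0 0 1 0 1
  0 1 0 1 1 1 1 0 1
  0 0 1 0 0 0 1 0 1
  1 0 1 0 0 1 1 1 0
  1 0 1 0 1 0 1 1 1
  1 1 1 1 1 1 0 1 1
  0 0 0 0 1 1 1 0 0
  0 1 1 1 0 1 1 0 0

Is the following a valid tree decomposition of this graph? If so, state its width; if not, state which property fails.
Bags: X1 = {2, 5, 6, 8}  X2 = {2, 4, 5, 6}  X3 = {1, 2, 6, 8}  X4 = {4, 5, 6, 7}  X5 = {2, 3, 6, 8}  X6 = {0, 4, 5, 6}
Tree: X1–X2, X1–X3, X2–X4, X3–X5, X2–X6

Yes; width 3.

Checking the three conditions: (i) the bags cover all of {0, 1, 2, 3, 4, 5, 6, 7, 8}; (ii) for each edge, some bag contains both endpoints; (iii) the bags containing any fixed vertex form a subtree. All hold, so the decomposition is valid with width 4 − 1 = 3.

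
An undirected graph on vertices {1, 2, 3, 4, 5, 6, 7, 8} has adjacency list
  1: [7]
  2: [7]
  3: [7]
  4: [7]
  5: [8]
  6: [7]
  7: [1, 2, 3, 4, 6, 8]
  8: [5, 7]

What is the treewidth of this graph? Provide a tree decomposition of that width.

Treewidth 1.
Bags: B1 = {6, 7}  B2 = {7, 8}  B3 = {3, 7}  B4 = {5, 8}  B5 = {1, 7}  B6 = {4, 7}  B7 = {2, 7}
Tree: B1–B2, B1–B3, B2–B4, B3–B5, B5–B6, B1–B7

Each bag holds 2 vertices, so the decomposition has width 1, which upper-bounds the treewidth. Since G has at least one edge (e.g. 6–7), it is not an edgeless graph, so tw(G) ≥ 1. The upper and lower bounds meet at 1, so that is the treewidth.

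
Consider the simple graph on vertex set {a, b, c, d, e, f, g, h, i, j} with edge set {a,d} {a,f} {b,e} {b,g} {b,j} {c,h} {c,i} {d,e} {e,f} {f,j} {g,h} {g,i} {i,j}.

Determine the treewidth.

A width-2 tree decomposition is:
Bags: B1 = {a, d, f}  B2 = {d, e, f}  B3 = {e, f, j}  B4 = {b, e, j}  B5 = {b, i, j}  B6 = {b, g, i}  B7 = {c, g, i}  B8 = {c, g, h}
Tree: B1–B2, B2–B3, B3–B4, B4–B5, B5–B6, B6–B7, B7–B8
Each bag holds 3 vertices, so the decomposition has width 2, which upper-bounds the treewidth. Since a–d–e–f–a is a cycle in G, G is not acyclic. Forests are exactly the graphs of treewidth ≤ 1, so tw(G) ≥ 2. Combining the bounds, tw(G) = 2.

2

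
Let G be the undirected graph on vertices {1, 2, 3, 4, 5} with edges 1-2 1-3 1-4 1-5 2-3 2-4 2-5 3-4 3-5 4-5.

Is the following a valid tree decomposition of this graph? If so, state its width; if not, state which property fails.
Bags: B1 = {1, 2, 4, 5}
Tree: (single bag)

A tree decomposition must satisfy three properties: every vertex lies in some bag; for every edge, both endpoints lie together in some bag; and for every vertex, the bags containing it form a connected subtree. Here vertex 3 appears in no bag, so the decomposition is invalid.

No — vertex 3 appears in no bag.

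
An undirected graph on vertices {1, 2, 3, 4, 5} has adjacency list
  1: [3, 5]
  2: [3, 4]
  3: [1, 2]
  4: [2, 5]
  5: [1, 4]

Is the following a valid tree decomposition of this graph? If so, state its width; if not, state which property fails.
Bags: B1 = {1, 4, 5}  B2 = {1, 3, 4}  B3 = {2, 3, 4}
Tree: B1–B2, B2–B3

Every vertex of G appears in some bag (union = {1, 2, 3, 4, 5}); every edge is covered by a bag; and for each vertex v the set of bags containing v is connected in the bag tree. The decomposition is therefore valid. The largest bag has 3 vertices, so the width is 2.

Yes; width 2.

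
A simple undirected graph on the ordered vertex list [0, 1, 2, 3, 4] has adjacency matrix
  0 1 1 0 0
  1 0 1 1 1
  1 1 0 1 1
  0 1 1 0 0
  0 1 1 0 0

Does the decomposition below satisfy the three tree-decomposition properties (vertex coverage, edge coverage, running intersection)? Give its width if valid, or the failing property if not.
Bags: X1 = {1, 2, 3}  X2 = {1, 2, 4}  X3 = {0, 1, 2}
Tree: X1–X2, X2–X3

Vertex coverage: the bags together contain {0, 1, 2, 3, 4}, the full vertex set. Edge coverage: each edge of G has both endpoints in at least one bag. Running intersection: for every vertex, the bags containing it form a connected subtree. All three properties hold, so this is a valid tree decomposition of width max|bag| − 1 = 2, and hence tw(G) ≤ 2.

Yes; width 2.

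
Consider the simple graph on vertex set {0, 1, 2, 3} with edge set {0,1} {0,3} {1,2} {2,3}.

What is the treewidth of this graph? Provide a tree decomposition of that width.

The largest bag has 3 vertices, giving width 2; this decomposition certifies tw(G) ≤ 2. For the lower bound, G contains the cycle 2–3–0–1–2, so G is not a forest; only forests have treewidth ≤ 1, hence tw(G) ≥ 2. Combining the bounds, tw(G) = 2.

Treewidth 2.
One such decomposition:
Bags: B1 = {0, 2, 3}  B2 = {0, 1, 2}
Tree: B1–B2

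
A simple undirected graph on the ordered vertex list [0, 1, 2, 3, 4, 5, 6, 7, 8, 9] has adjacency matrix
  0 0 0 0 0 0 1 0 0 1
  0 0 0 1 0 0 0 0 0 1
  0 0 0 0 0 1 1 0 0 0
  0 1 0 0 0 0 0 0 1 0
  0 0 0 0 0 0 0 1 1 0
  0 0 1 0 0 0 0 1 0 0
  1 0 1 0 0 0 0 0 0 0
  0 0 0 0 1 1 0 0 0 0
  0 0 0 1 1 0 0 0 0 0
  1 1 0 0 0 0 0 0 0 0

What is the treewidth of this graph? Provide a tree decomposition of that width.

Treewidth 2.
One such decomposition:
Bags: B1 = {2, 5, 7}  B2 = {2, 4, 7}  B3 = {2, 4, 8}  B4 = {2, 3, 8}  B5 = {1, 2, 3}  B6 = {1, 2, 9}  B7 = {0, 2, 9}  B8 = {0, 2, 6}
Tree: B1–B2, B2–B3, B3–B4, B4–B5, B5–B6, B6–B7, B7–B8

Each bag holds 3 vertices, so the decomposition has width 2, which upper-bounds the treewidth. The edges 2–5–7–4–8–3–1–9–0–6–2 form a cycle, so G is not a tree and its treewidth is at least 2. Therefore the treewidth is 2.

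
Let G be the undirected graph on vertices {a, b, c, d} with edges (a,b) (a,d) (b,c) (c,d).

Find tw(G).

A width-2 tree decomposition is:
Bags: B1 = {b, c, d}  B2 = {a, b, d}
Tree: B1–B2
The largest bag has 3 vertices, giving width 2; this decomposition certifies tw(G) ≤ 2. Since d–c–b–a–d is a cycle in G, G is not acyclic. Forests are exactly the graphs of treewidth ≤ 1, so tw(G) ≥ 2. Therefore the treewidth is 2.

2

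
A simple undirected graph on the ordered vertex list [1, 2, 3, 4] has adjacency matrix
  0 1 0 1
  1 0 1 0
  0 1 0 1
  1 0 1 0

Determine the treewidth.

A width-2 tree decomposition is:
Bags: B1 = {2, 3, 4}  B2 = {1, 2, 4}
Tree: B1–B2
The largest bag has 3 vertices, giving width 2; this decomposition certifies tw(G) ≤ 2. For the lower bound, G contains the cycle 4–3–2–1–4, so G is not a forest; only forests have treewidth ≤ 1, hence tw(G) ≥ 2. Hence tw(G) = 2 exactly.

2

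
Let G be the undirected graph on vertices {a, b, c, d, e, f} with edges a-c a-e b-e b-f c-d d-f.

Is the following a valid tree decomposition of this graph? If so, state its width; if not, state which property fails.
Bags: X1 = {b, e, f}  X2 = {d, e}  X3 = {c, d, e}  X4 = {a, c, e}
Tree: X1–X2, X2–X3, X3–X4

No — edge (f,d) lies in no bag.

A tree decomposition must satisfy three properties: every vertex lies in some bag; for every edge, both endpoints lie together in some bag; and for every vertex, the bags containing it form a connected subtree. Here edge (f,d) lies in no bag, so the decomposition is invalid.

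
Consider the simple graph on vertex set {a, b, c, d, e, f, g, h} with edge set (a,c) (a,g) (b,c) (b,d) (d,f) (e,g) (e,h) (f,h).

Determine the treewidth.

A width-2 tree decomposition is:
Bags: B1 = {b, c, d}  B2 = {c, d, f}  B3 = {c, f, h}  B4 = {c, e, h}  B5 = {c, e, g}  B6 = {a, c, g}
Tree: B1–B2, B2–B3, B3–B4, B4–B5, B5–B6
The largest bag has 3 vertices, giving width 2; this decomposition certifies tw(G) ≤ 2. Since c–b–d–f–h–e–g–a–c is a cycle in G, G is not acyclic. Forests are exactly the graphs of treewidth ≤ 1, so tw(G) ≥ 2. The upper and lower bounds meet at 2, so that is the treewidth.

2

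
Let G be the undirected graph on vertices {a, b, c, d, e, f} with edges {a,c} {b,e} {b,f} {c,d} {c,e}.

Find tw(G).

1

A width-1 tree decomposition is:
Bags: B1 = {c, e}  B2 = {c, d}  B3 = {a, c}  B4 = {b, e}  B5 = {b, f}
Tree: B1–B2, B1–B3, B1–B4, B4–B5
Every bag has size at most 2, so the width is 2 − 1 = 1 and tw(G) ≤ 1. G has an edge, so its treewidth is at least 1. The upper and lower bounds meet at 1, so that is the treewidth.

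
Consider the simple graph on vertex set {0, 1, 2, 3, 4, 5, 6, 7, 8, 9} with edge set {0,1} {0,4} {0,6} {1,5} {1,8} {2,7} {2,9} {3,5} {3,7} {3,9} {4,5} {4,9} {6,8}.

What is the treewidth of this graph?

A width-2 tree decomposition is:
Bags: B1 = {0, 6, 8}  B2 = {0, 1, 8}  B3 = {0, 1, 4}  B4 = {1, 4, 5}  B5 = {4, 5, 9}  B6 = {3, 5, 9}  B7 = {2, 3, 9}  B8 = {2, 3, 7}
Tree: B1–B2, B2–B3, B3–B4, B4–B5, B5–B6, B6–B7, B7–B8
Each bag holds 3 vertices, so the decomposition has width 2, which upper-bounds the treewidth. Since 6–8–1–0–6 is a cycle in G, G is not acyclic. Forests are exactly the graphs of treewidth ≤ 1, so tw(G) ≥ 2. Hence tw(G) = 2 exactly.

2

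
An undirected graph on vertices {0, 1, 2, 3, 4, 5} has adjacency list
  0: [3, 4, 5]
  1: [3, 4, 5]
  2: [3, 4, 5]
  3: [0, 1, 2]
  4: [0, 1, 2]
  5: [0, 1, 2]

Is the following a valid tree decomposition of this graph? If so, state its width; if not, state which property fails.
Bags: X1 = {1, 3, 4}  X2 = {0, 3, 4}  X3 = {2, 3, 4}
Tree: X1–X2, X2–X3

A tree decomposition must satisfy three properties: every vertex lies in some bag; for every edge, both endpoints lie together in some bag; and for every vertex, the bags containing it form a connected subtree. Here vertex 5 appears in no bag, so the decomposition is invalid.

No — vertex 5 appears in no bag.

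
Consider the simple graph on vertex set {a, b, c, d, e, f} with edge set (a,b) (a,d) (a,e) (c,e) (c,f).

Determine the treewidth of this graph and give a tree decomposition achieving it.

Treewidth 1.
One such decomposition:
Bags: B1 = {a, d}  B2 = {a, b}  B3 = {a, e}  B4 = {c, e}  B5 = {c, f}
Tree: B1–B2, B2–B3, B3–B4, B4–B5

Each bag holds 2 vertices, so the decomposition has width 1, which upper-bounds the treewidth. Since G has at least one edge (e.g. d–a), it is not an edgeless graph, so tw(G) ≥ 1. Combining the bounds, tw(G) = 1.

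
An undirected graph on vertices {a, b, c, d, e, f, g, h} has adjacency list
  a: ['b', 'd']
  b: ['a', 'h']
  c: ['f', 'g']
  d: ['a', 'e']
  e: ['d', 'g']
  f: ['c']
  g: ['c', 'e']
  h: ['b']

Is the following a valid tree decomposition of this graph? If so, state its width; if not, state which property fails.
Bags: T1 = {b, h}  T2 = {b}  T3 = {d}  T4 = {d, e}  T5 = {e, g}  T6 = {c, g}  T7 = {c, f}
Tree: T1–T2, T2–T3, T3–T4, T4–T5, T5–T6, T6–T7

No — vertex a appears in no bag.

A tree decomposition must satisfy three properties: every vertex lies in some bag; for every edge, both endpoints lie together in some bag; and for every vertex, the bags containing it form a connected subtree. Here vertex a appears in no bag, so the decomposition is invalid.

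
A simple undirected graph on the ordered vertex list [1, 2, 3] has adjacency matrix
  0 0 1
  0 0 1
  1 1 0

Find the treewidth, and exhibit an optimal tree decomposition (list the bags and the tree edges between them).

Each bag holds 2 vertices, so the decomposition has width 1, which upper-bounds the treewidth. Any graph with an edge has treewidth ≥ 1, and G has the edge 3–2. Hence tw(G) = 1 exactly.

Treewidth 1.
Bags: B1 = {2, 3}  B2 = {1, 3}
Tree: B1–B2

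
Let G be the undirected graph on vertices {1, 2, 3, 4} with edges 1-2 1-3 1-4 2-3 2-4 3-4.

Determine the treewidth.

A width-3 tree decomposition is:
Bags: B1 = {1, 2, 3, 4}
Tree: (single bag)
With just one bag of size 4, the width is 4 − 1 = 3, so tw(G) ≤ 3. Conversely, {1, 2, 3, 4} is a clique of size 4, and the vertices of any clique must share a bag in every tree decomposition; so some bag has ≥ 4 vertices and tw(G) ≥ 3. Combining the bounds, tw(G) = 3.

3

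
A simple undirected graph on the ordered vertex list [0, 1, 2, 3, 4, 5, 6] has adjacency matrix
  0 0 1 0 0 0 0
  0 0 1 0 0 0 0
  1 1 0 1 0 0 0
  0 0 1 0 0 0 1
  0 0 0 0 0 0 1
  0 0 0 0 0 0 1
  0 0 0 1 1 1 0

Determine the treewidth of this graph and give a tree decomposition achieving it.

Treewidth 1.
One optimal decomposition is:
Bags: B1 = {1, 2}  B2 = {0, 2}  B3 = {2, 3}  B4 = {3, 6}  B5 = {5, 6}  B6 = {4, 6}
Tree: B1–B2, B2–B3, B3–B4, B4–B5, B4–B6

Each bag holds 2 vertices, so the decomposition has width 1, which upper-bounds the treewidth. Since G has at least one edge (e.g. 2–1), it is not an edgeless graph, so tw(G) ≥ 1. Therefore the treewidth is 1.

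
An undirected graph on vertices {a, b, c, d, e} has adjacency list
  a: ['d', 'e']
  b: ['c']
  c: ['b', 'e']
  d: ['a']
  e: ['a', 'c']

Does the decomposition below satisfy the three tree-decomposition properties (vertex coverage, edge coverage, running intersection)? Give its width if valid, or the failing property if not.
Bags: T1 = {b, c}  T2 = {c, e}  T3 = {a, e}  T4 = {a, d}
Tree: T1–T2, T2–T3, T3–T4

Checking the three conditions: (i) the bags cover all of {a, b, c, d, e}; (ii) for each edge, some bag contains both endpoints; (iii) the bags containing any fixed vertex form a subtree. All hold, so the decomposition is valid with width 2 − 1 = 1.

Yes; width 1.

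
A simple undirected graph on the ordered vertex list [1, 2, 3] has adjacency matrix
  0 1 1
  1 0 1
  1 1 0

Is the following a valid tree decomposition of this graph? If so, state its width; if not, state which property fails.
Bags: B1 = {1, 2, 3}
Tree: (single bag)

Every vertex of G appears in some bag (union = {1, 2, 3}); every edge is covered by a bag; and for each vertex v the set of bags containing v is connected in the bag tree. The decomposition is therefore valid. The largest bag has 3 vertices, so the width is 2.

Yes; width 2.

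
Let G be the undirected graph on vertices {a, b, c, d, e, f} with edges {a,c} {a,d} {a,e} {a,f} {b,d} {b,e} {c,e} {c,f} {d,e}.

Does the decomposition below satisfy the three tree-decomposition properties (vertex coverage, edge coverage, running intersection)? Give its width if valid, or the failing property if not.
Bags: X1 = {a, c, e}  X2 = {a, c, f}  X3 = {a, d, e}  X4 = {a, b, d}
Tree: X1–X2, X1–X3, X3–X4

A tree decomposition must satisfy three properties: every vertex lies in some bag; for every edge, both endpoints lie together in some bag; and for every vertex, the bags containing it form a connected subtree. Here edge (e,b) lies in no bag, so the decomposition is invalid.

No — edge (e,b) lies in no bag.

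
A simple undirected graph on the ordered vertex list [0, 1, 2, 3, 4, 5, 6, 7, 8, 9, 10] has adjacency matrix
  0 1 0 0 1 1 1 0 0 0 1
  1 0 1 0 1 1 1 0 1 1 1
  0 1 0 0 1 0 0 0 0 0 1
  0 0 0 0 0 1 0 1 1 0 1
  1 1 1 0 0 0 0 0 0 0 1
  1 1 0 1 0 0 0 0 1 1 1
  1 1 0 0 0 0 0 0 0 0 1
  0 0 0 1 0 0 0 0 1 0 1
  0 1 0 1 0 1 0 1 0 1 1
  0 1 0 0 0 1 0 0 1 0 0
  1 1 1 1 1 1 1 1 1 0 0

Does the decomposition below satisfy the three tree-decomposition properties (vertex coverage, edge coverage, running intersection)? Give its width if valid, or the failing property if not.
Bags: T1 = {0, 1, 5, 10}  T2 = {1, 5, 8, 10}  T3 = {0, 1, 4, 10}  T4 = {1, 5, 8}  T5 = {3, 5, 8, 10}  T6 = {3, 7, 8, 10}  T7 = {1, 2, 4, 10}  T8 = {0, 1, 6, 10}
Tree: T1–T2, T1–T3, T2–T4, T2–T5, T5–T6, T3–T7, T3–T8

No — vertex 9 appears in no bag.

A tree decomposition must satisfy three properties: every vertex lies in some bag; for every edge, both endpoints lie together in some bag; and for every vertex, the bags containing it form a connected subtree. Here vertex 9 appears in no bag, so the decomposition is invalid.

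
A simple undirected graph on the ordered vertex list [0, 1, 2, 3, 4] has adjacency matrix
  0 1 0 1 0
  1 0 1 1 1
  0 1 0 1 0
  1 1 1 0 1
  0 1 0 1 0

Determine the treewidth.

2

A width-2 tree decomposition is:
Bags: B1 = {1, 2, 3}  B2 = {1, 3, 4}  B3 = {0, 1, 3}
Tree: B1–B2, B2–B3
The largest bag has 3 vertices, giving width 2; this decomposition certifies tw(G) ≤ 2. Conversely, {0, 1, 3} is a clique of size 3, and the vertices of any clique must share a bag in every tree decomposition; so some bag has ≥ 3 vertices and tw(G) ≥ 2. Hence tw(G) = 2 exactly.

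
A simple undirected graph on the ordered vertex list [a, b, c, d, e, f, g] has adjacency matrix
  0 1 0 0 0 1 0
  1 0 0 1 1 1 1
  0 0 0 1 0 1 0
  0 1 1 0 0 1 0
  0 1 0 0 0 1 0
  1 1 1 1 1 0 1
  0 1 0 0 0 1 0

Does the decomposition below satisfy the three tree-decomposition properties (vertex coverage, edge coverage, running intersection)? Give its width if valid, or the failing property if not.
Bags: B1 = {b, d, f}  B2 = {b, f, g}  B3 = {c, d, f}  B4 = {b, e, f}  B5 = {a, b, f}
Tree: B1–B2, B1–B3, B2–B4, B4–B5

Yes; width 2.

Checking the three conditions: (i) the bags cover all of {a, b, c, d, e, f, g}; (ii) for each edge, some bag contains both endpoints; (iii) the bags containing any fixed vertex form a subtree. All hold, so the decomposition is valid with width 3 − 1 = 2.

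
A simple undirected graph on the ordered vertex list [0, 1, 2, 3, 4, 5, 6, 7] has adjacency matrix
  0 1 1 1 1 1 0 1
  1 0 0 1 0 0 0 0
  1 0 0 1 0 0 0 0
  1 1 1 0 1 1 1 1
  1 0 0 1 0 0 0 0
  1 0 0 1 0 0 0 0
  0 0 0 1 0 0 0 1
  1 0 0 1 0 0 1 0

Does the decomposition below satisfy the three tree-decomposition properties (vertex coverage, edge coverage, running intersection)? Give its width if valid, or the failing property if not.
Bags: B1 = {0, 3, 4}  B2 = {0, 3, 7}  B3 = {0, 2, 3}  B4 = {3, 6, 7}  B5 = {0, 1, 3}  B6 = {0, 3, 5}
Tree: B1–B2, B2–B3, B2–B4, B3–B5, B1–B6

Every vertex of G appears in some bag (union = {0, 1, 2, 3, 4, 5, 6, 7}); every edge is covered by a bag; and for each vertex v the set of bags containing v is connected in the bag tree. The decomposition is therefore valid. The largest bag has 3 vertices, so the width is 2.

Yes; width 2.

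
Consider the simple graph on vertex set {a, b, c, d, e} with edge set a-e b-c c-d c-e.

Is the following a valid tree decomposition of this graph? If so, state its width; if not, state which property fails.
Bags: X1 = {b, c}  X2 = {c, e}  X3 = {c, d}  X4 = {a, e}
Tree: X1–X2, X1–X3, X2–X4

Vertex coverage: the bags together contain {a, b, c, d, e}, the full vertex set. Edge coverage: each edge of G has both endpoints in at least one bag. Running intersection: for every vertex, the bags containing it form a connected subtree. All three properties hold, so this is a valid tree decomposition of width max|bag| − 1 = 1, and hence tw(G) ≤ 1.

Yes; width 1.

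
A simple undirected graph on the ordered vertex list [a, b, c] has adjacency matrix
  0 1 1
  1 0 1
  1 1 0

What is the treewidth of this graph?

2

A width-2 tree decomposition is:
Bags: B1 = {a, b, c}
Tree: (single bag)
With just one bag of size 3, the width is 3 − 1 = 2, so tw(G) ≤ 2. Conversely, {a, b, c} is a clique of size 3, and the vertices of any clique must share a bag in every tree decomposition; so some bag has ≥ 3 vertices and tw(G) ≥ 2. Therefore the treewidth is 2.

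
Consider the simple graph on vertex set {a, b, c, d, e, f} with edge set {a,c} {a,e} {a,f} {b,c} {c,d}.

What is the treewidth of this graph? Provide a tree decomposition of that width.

Treewidth 1.
One optimal decomposition is:
Bags: B1 = {a, c}  B2 = {a, f}  B3 = {b, c}  B4 = {c, d}  B5 = {a, e}
Tree: B1–B2, B1–B3, B1–B4, B2–B5

Every bag has size at most 2, so the width is 2 − 1 = 1 and tw(G) ≤ 1. G has an edge, so its treewidth is at least 1. Combining the bounds, tw(G) = 1.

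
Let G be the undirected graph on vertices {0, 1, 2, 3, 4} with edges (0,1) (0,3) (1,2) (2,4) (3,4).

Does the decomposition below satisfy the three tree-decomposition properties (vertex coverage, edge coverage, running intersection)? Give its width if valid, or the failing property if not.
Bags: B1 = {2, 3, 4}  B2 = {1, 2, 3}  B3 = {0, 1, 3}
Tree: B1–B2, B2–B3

Every vertex of G appears in some bag (union = {0, 1, 2, 3, 4}); every edge is covered by a bag; and for each vertex v the set of bags containing v is connected in the bag tree. The decomposition is therefore valid. The largest bag has 3 vertices, so the width is 2.

Yes; width 2.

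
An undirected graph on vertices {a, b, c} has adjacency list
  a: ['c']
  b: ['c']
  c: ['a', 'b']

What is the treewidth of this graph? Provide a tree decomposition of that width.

Each bag holds 2 vertices, so the decomposition has width 1, which upper-bounds the treewidth. Since G has at least one edge (e.g. c–b), it is not an edgeless graph, so tw(G) ≥ 1. Combining the bounds, tw(G) = 1.

Treewidth 1.
Bags: B1 = {b, c}  B2 = {a, c}
Tree: B1–B2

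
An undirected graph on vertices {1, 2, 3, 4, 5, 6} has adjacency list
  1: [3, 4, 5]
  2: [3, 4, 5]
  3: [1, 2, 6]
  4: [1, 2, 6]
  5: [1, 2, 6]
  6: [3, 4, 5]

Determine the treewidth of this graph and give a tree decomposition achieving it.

The largest bag has 4 vertices, giving width 3; this decomposition certifies tw(G) ≤ 3. For the lower bound: the 4 vertex sets {3,6}, {2,5}, {4}, {1} are disjoint, each induces a connected subgraph, and every pair is joined by at least one edge of G. Contracting each set to a single vertex therefore yields K_{4} as a minor, and since treewidth is minor-monotone, tw(G) ≥ tw(K_{4}) = 3. The upper and lower bounds meet at 3, so that is the treewidth.

Treewidth 3.
Bags: B1 = {3, 4, 5, 6}  B2 = {2, 3, 4, 5}  B3 = {1, 3, 4, 5}
Tree: B1–B2, B2–B3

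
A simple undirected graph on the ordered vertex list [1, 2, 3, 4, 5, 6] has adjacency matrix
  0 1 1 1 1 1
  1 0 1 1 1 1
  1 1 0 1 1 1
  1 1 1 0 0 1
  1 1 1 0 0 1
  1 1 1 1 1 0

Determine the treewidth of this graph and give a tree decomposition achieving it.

The largest bag has 5 vertices, giving width 4; this decomposition certifies tw(G) ≤ 4. On the other hand G contains the 5-clique {1, 2, 3, 4, 6}. A clique must lie in a single bag of any decomposition, so no decomposition can have width below 4. Hence tw(G) = 4 exactly.

Treewidth 4.
Bags: B1 = {1, 2, 3, 5, 6}  B2 = {1, 2, 3, 4, 6}
Tree: B1–B2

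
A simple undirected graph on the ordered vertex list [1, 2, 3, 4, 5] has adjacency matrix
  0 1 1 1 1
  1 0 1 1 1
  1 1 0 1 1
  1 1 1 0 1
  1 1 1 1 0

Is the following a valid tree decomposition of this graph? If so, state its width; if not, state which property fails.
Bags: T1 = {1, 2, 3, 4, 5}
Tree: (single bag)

Yes; width 4.

Vertex coverage: the bags together contain {1, 2, 3, 4, 5}, the full vertex set. Edge coverage: each edge of G has both endpoints in at least one bag. Running intersection: for every vertex, the bags containing it form a connected subtree. All three properties hold, so this is a valid tree decomposition of width max|bag| − 1 = 4, and hence tw(G) ≤ 4.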